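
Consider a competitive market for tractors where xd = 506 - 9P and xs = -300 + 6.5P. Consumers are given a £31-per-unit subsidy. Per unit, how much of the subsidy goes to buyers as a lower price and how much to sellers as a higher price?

Buyers gain £13 per unit; sellers gain £18 per unit

Pre-subsidy: 506 - 9P = -300 + 6.5P gives P* = 52, x* = 38.
With the rebate, buyers effectively pay Pb = Ps − 31, where Ps is the price sellers receive.
Demand in terms of Ps becomes xd = 506 − 9(Ps − 31) = 785 - 9Ps. Setting this equal to supply: 785 - 9Ps = -300 + 6.5Ps, so Ps = 70.
Buyers pay Pb = 70 − 31 = 39; x' = -300 + 6.5·70 = 155.
Buyers' price falls by P* − Pb = 52 − 39 = 13; sellers' price rises by Ps − P* = 70 − 52 = 18.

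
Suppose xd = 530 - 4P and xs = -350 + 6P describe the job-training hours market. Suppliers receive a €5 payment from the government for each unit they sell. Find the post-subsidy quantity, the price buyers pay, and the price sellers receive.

Pre-subsidy: 530 - 4P = -350 + 6P gives P* = 88, x* = 178.
With the subsidy, sellers receive Ps = Pb + 5 for each unit, where Pb is the price buyers pay.
Supply in terms of Pb becomes xs = -350 + 6(Pb + 5) = -320 + 6Pb. Setting this equal to demand: 530 - 4Pb = -320 + 6Pb, so Pb = 85.
Sellers receive Ps = 85 + 5 = 90; x' = 530 − 4·85 = 190.

x' = 190; buyers pay €85; sellers receive €90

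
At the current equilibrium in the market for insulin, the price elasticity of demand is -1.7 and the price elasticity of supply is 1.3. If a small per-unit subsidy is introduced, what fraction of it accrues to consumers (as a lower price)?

For a small subsidy around the equilibrium, the benefit split depends on the relative slopes, which at a point are proportional to the elasticities.
Buyer share = εs/(εs + |εd|) = 1.3/(1.3 + 1.7) = 13/30; seller share = |εd|/(εs + |εd|) = 17/30.

Consumer share = 13/30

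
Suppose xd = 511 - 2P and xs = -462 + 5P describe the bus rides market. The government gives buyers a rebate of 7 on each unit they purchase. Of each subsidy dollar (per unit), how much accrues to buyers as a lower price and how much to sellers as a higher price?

Pre-subsidy: 511 - 2P = -462 + 5P gives P* = 139, x* = 233.
With the rebate, buyers effectively pay Pb = Ps − 7, where Ps is the price sellers receive.
Demand in terms of Ps becomes xd = 511 − 2(Ps − 7) = 525 - 2Ps. Setting this equal to supply: 525 - 2Ps = -462 + 5Ps, so Ps = 141.
Buyers pay Pb = 141 − 7 = 134; x' = -462 + 5·141 = 243.
Buyers' price falls by P* − Pb = 139 − 134 = 5; sellers' price rises by Ps − P* = 141 − 139 = 2.

Buyers gain 5 per unit; sellers gain 2 per unit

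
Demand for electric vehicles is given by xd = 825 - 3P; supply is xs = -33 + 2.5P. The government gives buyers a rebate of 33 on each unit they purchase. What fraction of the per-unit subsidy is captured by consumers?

Consumer share = 5/11

Pre-subsidy: 825 - 3P = -33 + 2.5P gives P* = 156, x* = 357.
With the rebate, buyers effectively pay Pb = Ps − 33, where Ps is the price sellers receive.
Demand in terms of Ps becomes xd = 825 − 3(Ps − 33) = 924 - 3Ps. Setting this equal to supply: 924 - 3Ps = -33 + 2.5Ps, so Ps = 174.
Buyers pay Pb = 174 − 33 = 141; x' = -33 + 2.5·174 = 402.
Buyers' price falls by P* − Pb = 156 − 141 = 15; sellers' price rises by Ps − P* = 174 − 156 = 18.
So consumers capture 15/33 = 5/11 of each unit of subsidy.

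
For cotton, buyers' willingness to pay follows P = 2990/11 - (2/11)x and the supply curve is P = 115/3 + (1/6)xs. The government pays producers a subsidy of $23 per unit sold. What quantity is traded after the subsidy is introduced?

Pre-subsidy: 2990/11 - (2/11)x = 115/3 + (1/6)x gives x* = 670 and P* = 150.
With the subsidy, sellers receive Ps = Pb + 23 for each unit, where Pb is the price buyers pay.
On the curves, Pb = 2990/11 - (2/11)x and Ps = 115/3 + (1/6)x; the wedge Ps − Pb = 23 gives 115/3 + (1/6)x − (2990/11 - (2/11)x) = 23, so x' = 736.
Then Pb = 2990/11 − (2/11)·736 = 138 and Ps = 115/3 + (1/6)·736 = 161.

x' = 736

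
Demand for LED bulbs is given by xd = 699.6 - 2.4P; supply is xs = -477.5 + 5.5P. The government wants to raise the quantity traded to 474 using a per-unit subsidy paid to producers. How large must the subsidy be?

At x = 474, invert demand for the buyer price: Pb = (699.6 − 474)/2.4 = 94; invert supply for the seller price: Ps = (474 − (-477.5))/5.5 = 173.
The subsidy must fill the gap: s = Ps − Pb = 173 − 94 = 79.

Required subsidy s = 79 per unit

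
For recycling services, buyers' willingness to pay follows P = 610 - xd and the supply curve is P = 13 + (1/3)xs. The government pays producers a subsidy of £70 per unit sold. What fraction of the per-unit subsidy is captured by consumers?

Consumer share = 0.75

Pre-subsidy: 610 - x = 13 + (1/3)x gives x* = 447.75 and P* = 162.25.
With the subsidy, sellers receive Ps = Pb + 70 for each unit, where Pb is the price buyers pay.
On the curves, Pb = 610 - x and Ps = 13 + (1/3)x; the wedge Ps − Pb = 70 gives 13 + (1/3)x − (610 - x) = 70, so x' = 500.25.
Then Pb = 610 − 1·500.25 = 109.75 and Ps = 13 + (1/3)·500.25 = 179.75.
Buyers' price falls by P* − Pb = 162.25 − 109.75 = 52.5; sellers' price rises by Ps − P* = 179.75 − 162.25 = 17.5.
So consumers capture 52.5/70 = 0.75 of each unit of subsidy.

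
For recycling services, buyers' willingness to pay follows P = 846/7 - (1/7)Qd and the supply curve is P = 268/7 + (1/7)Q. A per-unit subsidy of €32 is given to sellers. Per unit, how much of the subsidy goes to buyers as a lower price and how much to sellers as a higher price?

Pre-subsidy: 846/7 - (1/7)Q = 268/7 + (1/7)Q gives Q* = 289 and P* = 557/7.
With the subsidy, sellers receive Ps = Pb + 32 for each unit, where Pb is the price buyers pay.
On the curves, Pb = 846/7 - (1/7)Q and Ps = 268/7 + (1/7)Q; the wedge Ps − Pb = 32 gives 268/7 + (1/7)Q − (846/7 - (1/7)Q) = 32, so Q' = 401.
Then Pb = 846/7 − (1/7)·401 = 445/7 and Ps = 268/7 + (1/7)·401 = 669/7.
Buyers' price falls by P* − Pb = 557/7 − 445/7 = 16; sellers' price rises by Ps − P* = 669/7 − 557/7 = 16.

Buyers gain €16 per unit; sellers gain €16 per unit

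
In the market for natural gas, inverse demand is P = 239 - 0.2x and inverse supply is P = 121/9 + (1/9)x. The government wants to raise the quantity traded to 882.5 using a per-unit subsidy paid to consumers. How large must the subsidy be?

Required subsidy s = 49 per unit

At x = 882.5, from the demand curve buyers pay Pb = 239 − 0.2·882.5 = 62.5; from the supply curve sellers need Ps = 121/9 + (1/9)·882.5 = 111.5.
The subsidy must fill the gap: s = Ps − Pb = 111.5 − 62.5 = 49.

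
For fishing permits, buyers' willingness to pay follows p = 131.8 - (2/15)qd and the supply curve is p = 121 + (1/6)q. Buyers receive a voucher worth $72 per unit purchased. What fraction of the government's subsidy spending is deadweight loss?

Pre-subsidy: 131.8 - (2/15)q = 121 + (1/6)q gives q* = 36 and p* = 127.
With the rebate, buyers effectively pay pb = ps − 72, where ps is the price sellers receive.
On the curves, pb = 131.8 - (2/15)q and ps = 121 + (1/6)q; the wedge ps − pb = 72 gives 121 + (1/6)q − (131.8 - (2/15)q) = 72, so q' = 276.
Then pb = 131.8 − (2/15)·276 = 95 and ps = 121 + (1/6)·276 = 167.
ΔCS = ½(36 + 276)(127 − 95) = 4992; ΔPS = ½(36 + 276)(167 − 127) = 6240.
Government spending = 72 × 276 = 19872.
DWL = ½ × 72 × (276 − 36) = 8640; fraction = 8640 / 19872 = 10/23.

DWL / government spending = 10/23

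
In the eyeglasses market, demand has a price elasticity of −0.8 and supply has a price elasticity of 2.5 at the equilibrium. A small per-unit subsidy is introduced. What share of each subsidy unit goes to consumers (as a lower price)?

Consumer share = 25/33

For a small subsidy around the equilibrium, the benefit split depends on the relative slopes, which at a point are proportional to the elasticities.
Buyer share = εs/(εs + |εd|) = 2.5/(2.5 + 0.8) = 25/33; seller share = |εd|/(εs + |εd|) = 8/33.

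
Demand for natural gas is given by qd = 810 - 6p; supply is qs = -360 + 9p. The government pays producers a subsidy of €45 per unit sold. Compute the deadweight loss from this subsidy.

Deadweight loss = €3645

Pre-subsidy: 810 - 6p = -360 + 9p gives p* = 78, q* = 342.
With the subsidy, sellers receive ps = pb + 45 for each unit, where pb is the price buyers pay.
Supply in terms of pb becomes qs = -360 + 9(pb + 45) = 45 + 9pb. Setting this equal to demand: 810 - 6pb = 45 + 9pb, so pb = 51.
Sellers receive ps = 51 + 45 = 96; q' = 810 − 6·51 = 504.
The subsidy expands output by 504 − 342 = 162 past the efficient level; on those units the gap between marginal cost and willingness to pay runs from 0 up to 45.
DWL = ½ × 45 × 162 = 3645.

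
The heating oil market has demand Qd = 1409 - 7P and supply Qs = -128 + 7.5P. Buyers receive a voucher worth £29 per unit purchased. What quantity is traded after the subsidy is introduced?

Pre-subsidy: 1409 - 7P = -128 + 7.5P gives P* = 106, Q* = 667.
With the rebate, buyers effectively pay Pb = Ps − 29, where Ps is the price sellers receive.
Demand in terms of Ps becomes Qd = 1409 − 7(Ps − 29) = 1612 - 7Ps. Setting this equal to supply: 1612 - 7Ps = -128 + 7.5Ps, so Ps = 120.
Buyers pay Pb = 120 − 29 = 91; Q' = -128 + 7.5·120 = 772.

Q' = 772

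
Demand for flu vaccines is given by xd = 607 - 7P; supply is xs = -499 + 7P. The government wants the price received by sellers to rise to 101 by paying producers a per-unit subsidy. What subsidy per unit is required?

Required subsidy s = 44 per unit

At a seller price of 101, quantity supplied is -499 + 7·101 = 208.
Buyers absorb 208 only when they pay Pb with 607 − 7·Pb = 208, i.e. Pb = 57.
s = Ps − Pb = 101 − 57 = 44.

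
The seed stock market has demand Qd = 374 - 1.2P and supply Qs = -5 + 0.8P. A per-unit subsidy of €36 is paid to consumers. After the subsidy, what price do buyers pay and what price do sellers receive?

Pre-subsidy: 374 - 1.2P = -5 + 0.8P gives P* = 189.5, Q* = 146.6.
With the rebate, buyers effectively pay Pb = Ps − 36, where Ps is the price sellers receive.
Demand in terms of Ps becomes Qd = 374 − 1.2(Ps − 36) = 417.2 - 1.2Ps. Setting this equal to supply: 417.2 - 1.2Ps = -5 + 0.8Ps, so Ps = 211.1.
Buyers pay Pb = 211.1 − 36 = 175.1; Q' = -5 + 0.8·211.1 = 163.88.

Buyers pay €175.1; sellers receive €211.1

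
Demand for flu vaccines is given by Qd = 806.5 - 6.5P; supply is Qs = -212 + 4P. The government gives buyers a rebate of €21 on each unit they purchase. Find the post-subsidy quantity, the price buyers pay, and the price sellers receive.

Pre-subsidy: 806.5 - 6.5P = -212 + 4P gives P* = 97, Q* = 176.
With the rebate, buyers effectively pay Pb = Ps − 21, where Ps is the price sellers receive.
Demand in terms of Ps becomes Qd = 806.5 − 6.5(Ps − 21) = 943 - 6.5Ps. Setting this equal to supply: 943 - 6.5Ps = -212 + 4Ps, so Ps = 110.
Buyers pay Pb = 110 − 21 = 89; Q' = -212 + 4·110 = 228.

Q' = 228; buyers pay €89; sellers receive €110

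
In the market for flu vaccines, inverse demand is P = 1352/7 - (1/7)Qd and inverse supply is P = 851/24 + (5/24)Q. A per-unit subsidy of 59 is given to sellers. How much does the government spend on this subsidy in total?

Pre-subsidy: 1352/7 - (1/7)Q = 851/24 + (5/24)Q gives Q* = 449 and P* = 129.
With the subsidy, sellers receive Ps = Pb + 59 for each unit, where Pb is the price buyers pay.
On the curves, Pb = 1352/7 - (1/7)Q and Ps = 851/24 + (5/24)Q; the wedge Ps − Pb = 59 gives 851/24 + (5/24)Q − (1352/7 - (1/7)Q) = 59, so Q' = 617.
Then Pb = 1352/7 − (1/7)·617 = 105 and Ps = 851/24 + (5/24)·617 = 164.
Government outlay = subsidy × quantity = 59 × 617 = 36403.

Government cost = 36403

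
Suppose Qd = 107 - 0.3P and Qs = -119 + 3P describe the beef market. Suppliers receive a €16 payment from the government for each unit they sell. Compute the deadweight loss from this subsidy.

Pre-subsidy: 107 - 0.3P = -119 + 3P gives P* = 2260/33, Q* = 951/11.
With the subsidy, sellers receive Ps = Pb + 16 for each unit, where Pb is the price buyers pay.
Supply in terms of Pb becomes Qs = -119 + 3(Pb + 16) = -71 + 3Pb. Setting this equal to demand: 107 - 0.3Pb = -71 + 3Pb, so Pb = 1780/33.
Sellers receive Ps = 1780/33 + 16 = 2308/33; Q' = 107 − 0.3·(1780/33) = 999/11.
The subsidy expands output by 999/11 − 951/11 = 48/11 past the efficient level; on those units the gap between marginal cost and willingness to pay runs from 0 up to 16.
DWL = ½ × 16 × 48/11 = 384/11.

Deadweight loss = 384/11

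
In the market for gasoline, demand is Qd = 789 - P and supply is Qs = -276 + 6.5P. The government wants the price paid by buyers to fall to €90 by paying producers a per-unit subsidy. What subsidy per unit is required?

Required subsidy s = €60 per unit

At a buyer price of 90, quantity demanded is 789 − 1·90 = 699.
Sellers supply 699 only when they receive Ps with -276 + 6.5·Ps = 699, i.e. Ps = 150.
s = Ps − Pb = 150 − 90 = 60.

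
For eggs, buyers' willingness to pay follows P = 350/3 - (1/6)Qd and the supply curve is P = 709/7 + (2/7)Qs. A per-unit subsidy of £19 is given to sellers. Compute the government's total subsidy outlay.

Government cost = £1444

Pre-subsidy: 350/3 - (1/6)Q = 709/7 + (2/7)Q gives Q* = 34 and P* = 111.
With the subsidy, sellers receive Ps = Pb + 19 for each unit, where Pb is the price buyers pay.
On the curves, Pb = 350/3 - (1/6)Q and Ps = 709/7 + (2/7)Q; the wedge Ps − Pb = 19 gives 709/7 + (2/7)Q − (350/3 - (1/6)Q) = 19, so Q' = 76.
Then Pb = 350/3 − (1/6)·76 = 104 and Ps = 709/7 + (2/7)·76 = 123.
Government outlay = subsidy × quantity = 19 × 76 = 1444.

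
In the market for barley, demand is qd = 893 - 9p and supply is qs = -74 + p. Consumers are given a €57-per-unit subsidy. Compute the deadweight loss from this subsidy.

Deadweight loss = €1462.05

Pre-subsidy: 893 - 9p = -74 + p gives p* = 96.7, q* = 22.7.
With the rebate, buyers effectively pay pb = ps − 57, where ps is the price sellers receive.
Demand in terms of ps becomes qd = 893 − 9(ps − 57) = 1406 - 9ps. Setting this equal to supply: 1406 - 9ps = -74 + ps, so ps = 148.
Buyers pay pb = 148 − 57 = 91; q' = -74 + 1·148 = 74.
The subsidy expands output by 74 − 22.7 = 51.3 past the efficient level; on those units the gap between marginal cost and willingness to pay runs from 0 up to 57.
DWL = ½ × 57 × 51.3 = 1462.05.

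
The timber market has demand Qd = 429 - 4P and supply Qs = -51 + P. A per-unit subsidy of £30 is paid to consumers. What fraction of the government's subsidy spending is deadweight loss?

Pre-subsidy: 429 - 4P = -51 + P gives P* = 96, Q* = 45.
With the rebate, buyers effectively pay Pb = Ps − 30, where Ps is the price sellers receive.
Demand in terms of Ps becomes Qd = 429 − 4(Ps − 30) = 549 - 4Ps. Setting this equal to supply: 549 - 4Ps = -51 + Ps, so Ps = 120.
Buyers pay Pb = 120 − 30 = 90; Q' = -51 + 1·120 = 69.
ΔCS = ½(45 + 69)(96 − 90) = 342; ΔPS = ½(45 + 69)(120 − 96) = 1368.
Government spending = 30 × 69 = 2070.
DWL = ½ × 30 × (69 − 45) = 360; fraction = 360 / 2070 = 4/23.

DWL / government spending = 4/23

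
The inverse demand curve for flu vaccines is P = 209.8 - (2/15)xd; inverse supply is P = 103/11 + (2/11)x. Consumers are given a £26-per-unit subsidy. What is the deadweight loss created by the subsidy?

Deadweight loss = £1072.5

Pre-subsidy: 209.8 - (2/15)x = 103/11 + (2/11)x gives x* = 636 and P* = 125.
With the rebate, buyers effectively pay Pb = Ps − 26, where Ps is the price sellers receive.
On the curves, Pb = 209.8 - (2/15)x and Ps = 103/11 + (2/11)x; the wedge Ps − Pb = 26 gives 103/11 + (2/11)x − (209.8 - (2/15)x) = 26, so x' = 718.5.
Then Pb = 209.8 − (2/15)·718.5 = 114 and Ps = 103/11 + (2/11)·718.5 = 140.
The subsidy expands output by 718.5 − 636 = 82.5 past the efficient level; on those units the gap between marginal cost and willingness to pay runs from 0 up to 26.
DWL = ½ × 26 × 82.5 = 1072.5.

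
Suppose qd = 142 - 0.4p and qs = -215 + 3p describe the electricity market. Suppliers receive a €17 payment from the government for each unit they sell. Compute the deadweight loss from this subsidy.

Deadweight loss = €51

Pre-subsidy: 142 - 0.4p = -215 + 3p gives p* = 105, q* = 100.
With the subsidy, sellers receive ps = pb + 17 for each unit, where pb is the price buyers pay.
Supply in terms of pb becomes qs = -215 + 3(pb + 17) = -164 + 3pb. Setting this equal to demand: 142 - 0.4pb = -164 + 3pb, so pb = 90.
Sellers receive ps = 90 + 17 = 107; q' = 142 − 0.4·90 = 106.
The subsidy expands output by 106 − 100 = 6 past the efficient level; on those units the gap between marginal cost and willingness to pay runs from 0 up to 17.
DWL = ½ × 17 × 6 = 51.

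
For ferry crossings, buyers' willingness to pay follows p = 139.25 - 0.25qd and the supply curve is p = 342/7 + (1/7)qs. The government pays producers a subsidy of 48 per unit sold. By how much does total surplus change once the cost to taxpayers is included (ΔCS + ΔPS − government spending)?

Pre-subsidy: 139.25 - 0.25q = 342/7 + (1/7)q gives q* = 2531/11 and p* = 899/11.
With the subsidy, sellers receive ps = pb + 48 for each unit, where pb is the price buyers pay.
On the curves, pb = 139.25 - 0.25q and ps = 342/7 + (1/7)q; the wedge ps − pb = 48 gives 342/7 + (1/7)q − (139.25 - 0.25q) = 48, so q' = 3875/11.
Then pb = 139.25 − 0.25·(3875/11) = 563/11 and ps = 342/7 + (1/7)·(3875/11) = 1091/11.
ΔCS = ½(2531/11 + 3875/11)(899/11 − 563/11) = 1076208/121; ΔPS = ½(2531/11 + 3875/11)(1091/11 − 899/11) = 614976/121.
Government spending = 48 × 3875/11 = 186000/11.
Net change = 1076208/121 + 614976/121 − 186000/11 = -32256/11. The loss equals the DWL triangle ½·48·1344/11.

Net change in total surplus = -32256/11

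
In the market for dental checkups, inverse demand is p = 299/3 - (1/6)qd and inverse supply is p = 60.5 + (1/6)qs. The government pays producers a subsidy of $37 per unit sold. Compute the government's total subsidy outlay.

Pre-subsidy: 299/3 - (1/6)q = 60.5 + (1/6)q gives q* = 117.5 and p* = 961/12.
With the subsidy, sellers receive ps = pb + 37 for each unit, where pb is the price buyers pay.
On the curves, pb = 299/3 - (1/6)q and ps = 60.5 + (1/6)q; the wedge ps − pb = 37 gives 60.5 + (1/6)q − (299/3 - (1/6)q) = 37, so q' = 228.5.
Then pb = 299/3 − (1/6)·228.5 = 739/12 and ps = 60.5 + (1/6)·228.5 = 1183/12.
Government outlay = subsidy × quantity = 37 × 228.5 = 8454.5.

Government cost = $8454.5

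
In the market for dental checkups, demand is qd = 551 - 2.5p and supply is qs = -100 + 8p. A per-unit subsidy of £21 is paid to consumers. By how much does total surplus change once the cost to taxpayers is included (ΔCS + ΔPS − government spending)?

Pre-subsidy: 551 - 2.5p = -100 + 8p gives p* = 62, q* = 396.
With the rebate, buyers effectively pay pb = ps − 21, where ps is the price sellers receive.
Demand in terms of ps becomes qd = 551 − 2.5(ps − 21) = 603.5 - 2.5ps. Setting this equal to supply: 603.5 - 2.5ps = -100 + 8ps, so ps = 67.
Buyers pay pb = 67 − 21 = 46; q' = -100 + 8·67 = 436.
ΔCS = ½(396 + 436)(62 − 46) = 6656; ΔPS = ½(396 + 436)(67 − 62) = 2080.
Government spending = 21 × 436 = 9156.
Net change = 6656 + 2080 − 9156 = -420. The loss equals the DWL triangle ½·21·40.

Net change in total surplus = -£420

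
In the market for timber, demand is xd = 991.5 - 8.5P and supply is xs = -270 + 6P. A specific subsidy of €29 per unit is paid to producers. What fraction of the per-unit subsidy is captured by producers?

Pre-subsidy: 991.5 - 8.5P = -270 + 6P gives P* = 87, x* = 252.
With the subsidy, sellers receive Ps = Pb + 29 for each unit, where Pb is the price buyers pay.
Supply in terms of Pb becomes xs = -270 + 6(Pb + 29) = -96 + 6Pb. Setting this equal to demand: 991.5 - 8.5Pb = -96 + 6Pb, so Pb = 75.
Sellers receive Ps = 75 + 29 = 104; x' = 991.5 − 8.5·75 = 354.
Buyers' price falls by P* − Pb = 87 − 75 = 12; sellers' price rises by Ps − P* = 104 − 87 = 17.
So producers capture 17/29 = 17/29 of each unit of subsidy.

Producer share = 17/29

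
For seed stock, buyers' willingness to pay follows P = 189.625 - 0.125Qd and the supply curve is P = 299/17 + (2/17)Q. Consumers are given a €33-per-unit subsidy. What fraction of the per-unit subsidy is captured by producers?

Pre-subsidy: 189.625 - 0.125Q = 299/17 + (2/17)Q gives Q* = 709 and P* = 101.
With the rebate, buyers effectively pay Pb = Ps − 33, where Ps is the price sellers receive.
On the curves, Pb = 189.625 - 0.125Q and Ps = 299/17 + (2/17)Q; the wedge Ps − Pb = 33 gives 299/17 + (2/17)Q − (189.625 - 0.125Q) = 33, so Q' = 845.
Then Pb = 189.625 − 0.125·845 = 84 and Ps = 299/17 + (2/17)·845 = 117.
Buyers' price falls by P* − Pb = 101 − 84 = 17; sellers' price rises by Ps − P* = 117 − 101 = 16.
So producers capture 16/33 = 16/33 of each unit of subsidy.

Producer share = 16/33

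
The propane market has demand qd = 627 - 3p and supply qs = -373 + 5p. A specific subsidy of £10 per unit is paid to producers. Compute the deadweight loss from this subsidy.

Deadweight loss = £93.75

Pre-subsidy: 627 - 3p = -373 + 5p gives p* = 125, q* = 252.
With the subsidy, sellers receive ps = pb + 10 for each unit, where pb is the price buyers pay.
Supply in terms of pb becomes qs = -373 + 5(pb + 10) = -323 + 5pb. Setting this equal to demand: 627 - 3pb = -323 + 5pb, so pb = 118.75.
Sellers receive ps = 118.75 + 10 = 128.75; q' = 627 − 3·118.75 = 270.75.
The subsidy expands output by 270.75 − 252 = 18.75 past the efficient level; on those units the gap between marginal cost and willingness to pay runs from 0 up to 10.
DWL = ½ × 10 × 18.75 = 93.75.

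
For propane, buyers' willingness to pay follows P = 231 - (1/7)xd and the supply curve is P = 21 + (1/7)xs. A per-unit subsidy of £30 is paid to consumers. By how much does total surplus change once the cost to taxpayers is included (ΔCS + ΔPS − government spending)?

Net change in total surplus = -£1575

Pre-subsidy: 231 - (1/7)x = 21 + (1/7)x gives x* = 735 and P* = 126.
With the rebate, buyers effectively pay Pb = Ps − 30, where Ps is the price sellers receive.
On the curves, Pb = 231 - (1/7)x and Ps = 21 + (1/7)x; the wedge Ps − Pb = 30 gives 21 + (1/7)x − (231 - (1/7)x) = 30, so x' = 840.
Then Pb = 231 − (1/7)·840 = 111 and Ps = 21 + (1/7)·840 = 141.
ΔCS = ½(735 + 840)(126 − 111) = 11812.5; ΔPS = ½(735 + 840)(141 − 126) = 11812.5.
Government spending = 30 × 840 = 25200.
Net change = 11812.5 + 11812.5 − 25200 = -1575. The loss equals the DWL triangle ½·30·105.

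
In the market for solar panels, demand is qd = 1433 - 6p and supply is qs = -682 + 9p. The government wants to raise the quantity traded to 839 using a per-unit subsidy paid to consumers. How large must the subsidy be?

Required subsidy s = 70 per unit

At q = 839, invert demand for the buyer price: pb = (1433 − 839)/6 = 99; invert supply for the seller price: ps = (839 − (-682))/9 = 169.
The subsidy must fill the gap: s = ps − pb = 169 − 99 = 70.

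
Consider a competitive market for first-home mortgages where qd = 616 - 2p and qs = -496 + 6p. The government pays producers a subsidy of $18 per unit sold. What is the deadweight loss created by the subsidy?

Pre-subsidy: 616 - 2p = -496 + 6p gives p* = 139, q* = 338.
With the subsidy, sellers receive ps = pb + 18 for each unit, where pb is the price buyers pay.
Supply in terms of pb becomes qs = -496 + 6(pb + 18) = -388 + 6pb. Setting this equal to demand: 616 - 2pb = -388 + 6pb, so pb = 125.5.
Sellers receive ps = 125.5 + 18 = 143.5; q' = 616 − 2·125.5 = 365.
The subsidy expands output by 365 − 338 = 27 past the efficient level; on those units the gap between marginal cost and willingness to pay runs from 0 up to 18.
DWL = ½ × 18 × 27 = 243.

Deadweight loss = $243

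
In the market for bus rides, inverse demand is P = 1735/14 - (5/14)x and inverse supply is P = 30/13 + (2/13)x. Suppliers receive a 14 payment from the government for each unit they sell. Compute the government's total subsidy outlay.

Government cost = 345562/93

Pre-subsidy: 1735/14 - (5/14)x = 30/13 + (2/13)x gives x* = 22135/93 and P* = 3620/93.
With the subsidy, sellers receive Ps = Pb + 14 for each unit, where Pb is the price buyers pay.
On the curves, Pb = 1735/14 - (5/14)x and Ps = 30/13 + (2/13)x; the wedge Ps − Pb = 14 gives 30/13 + (2/13)x − (1735/14 - (5/14)x) = 14, so x' = 24683/93.
Then Pb = 1735/14 − (5/14)·(24683/93) = 2710/93 and Ps = 30/13 + (2/13)·(24683/93) = 4012/93.
Government outlay = subsidy × quantity = 14 × 24683/93 = 345562/93.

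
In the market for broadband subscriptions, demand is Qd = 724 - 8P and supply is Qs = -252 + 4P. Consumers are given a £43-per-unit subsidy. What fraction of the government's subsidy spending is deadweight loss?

Pre-subsidy: 724 - 8P = -252 + 4P gives P* = 244/3, Q* = 220/3.
With the rebate, buyers effectively pay Pb = Ps − 43, where Ps is the price sellers receive.
Demand in terms of Ps becomes Qd = 724 − 8(Ps − 43) = 1068 - 8Ps. Setting this equal to supply: 1068 - 8Ps = -252 + 4Ps, so Ps = 110.
Buyers pay Pb = 110 − 43 = 67; Q' = -252 + 4·110 = 188.
ΔCS = ½(220/3 + 188)(244/3 − 67) = 16856/9; ΔPS = ½(220/3 + 188)(110 − 244/3) = 33712/9.
Government spending = 43 × 188 = 8084.
DWL = ½ × 43 × (188 − 220/3) = 7396/3; fraction = (7396/3) / 8084 = 43/141.

DWL / government spending = 43/141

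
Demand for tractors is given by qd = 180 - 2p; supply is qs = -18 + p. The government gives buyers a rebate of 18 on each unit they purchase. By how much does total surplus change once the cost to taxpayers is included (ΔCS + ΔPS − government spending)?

Pre-subsidy: 180 - 2p = -18 + p gives p* = 66, q* = 48.
With the rebate, buyers effectively pay pb = ps − 18, where ps is the price sellers receive.
Demand in terms of ps becomes qd = 180 − 2(ps − 18) = 216 - 2ps. Setting this equal to supply: 216 - 2ps = -18 + ps, so ps = 78.
Buyers pay pb = 78 − 18 = 60; q' = -18 + 1·78 = 60.
ΔCS = ½(48 + 60)(66 − 60) = 324; ΔPS = ½(48 + 60)(78 − 66) = 648.
Government spending = 18 × 60 = 1080.
Net change = 324 + 648 − 1080 = -108. The loss equals the DWL triangle ½·18·12.

Net change in total surplus = -108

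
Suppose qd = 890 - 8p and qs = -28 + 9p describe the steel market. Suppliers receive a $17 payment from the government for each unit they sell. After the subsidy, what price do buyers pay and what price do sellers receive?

Pre-subsidy: 890 - 8p = -28 + 9p gives p* = 54, q* = 458.
With the subsidy, sellers receive ps = pb + 17 for each unit, where pb is the price buyers pay.
Supply in terms of pb becomes qs = -28 + 9(pb + 17) = 125 + 9pb. Setting this equal to demand: 890 - 8pb = 125 + 9pb, so pb = 45.
Sellers receive ps = 45 + 17 = 62; q' = 890 − 8·45 = 530.

Buyers pay $45; sellers receive $62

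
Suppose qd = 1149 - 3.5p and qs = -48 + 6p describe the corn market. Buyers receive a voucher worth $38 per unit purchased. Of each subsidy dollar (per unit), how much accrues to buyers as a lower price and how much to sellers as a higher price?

Pre-subsidy: 1149 - 3.5p = -48 + 6p gives p* = 126, q* = 708.
With the rebate, buyers effectively pay pb = ps − 38, where ps is the price sellers receive.
Demand in terms of ps becomes qd = 1149 − 3.5(ps − 38) = 1282 - 3.5ps. Setting this equal to supply: 1282 - 3.5ps = -48 + 6ps, so ps = 140.
Buyers pay pb = 140 − 38 = 102; q' = -48 + 6·140 = 792.
Buyers' price falls by p* − pb = 126 − 102 = 24; sellers' price rises by ps − p* = 140 − 126 = 14.

Buyers gain $24 per unit; sellers gain $14 per unit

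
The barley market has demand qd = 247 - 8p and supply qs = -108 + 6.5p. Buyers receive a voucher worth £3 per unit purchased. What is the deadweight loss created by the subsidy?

Pre-subsidy: 247 - 8p = -108 + 6.5p gives p* = 710/29, q* = 1483/29.
With the rebate, buyers effectively pay pb = ps − 3, where ps is the price sellers receive.
Demand in terms of ps becomes qd = 247 − 8(ps − 3) = 271 - 8ps. Setting this equal to supply: 271 - 8ps = -108 + 6.5ps, so ps = 758/29.
Buyers pay pb = 758/29 − 3 = 671/29; q' = -108 + 6.5·(758/29) = 1795/29.
The subsidy expands output by 1795/29 − 1483/29 = 312/29 past the efficient level; on those units the gap between marginal cost and willingness to pay runs from 0 up to 3.
DWL = ½ × 3 × 312/29 = 468/29.

Deadweight loss = 468/29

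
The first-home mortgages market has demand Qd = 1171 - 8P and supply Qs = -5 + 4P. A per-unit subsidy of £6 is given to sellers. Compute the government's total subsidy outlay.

Government cost = £2418

Pre-subsidy: 1171 - 8P = -5 + 4P gives P* = 98, Q* = 387.
With the subsidy, sellers receive Ps = Pb + 6 for each unit, where Pb is the price buyers pay.
Supply in terms of Pb becomes Qs = -5 + 4(Pb + 6) = 19 + 4Pb. Setting this equal to demand: 1171 - 8Pb = 19 + 4Pb, so Pb = 96.
Sellers receive Ps = 96 + 6 = 102; Q' = 1171 − 8·96 = 403.
Government outlay = subsidy × quantity = 6 × 403 = 2418.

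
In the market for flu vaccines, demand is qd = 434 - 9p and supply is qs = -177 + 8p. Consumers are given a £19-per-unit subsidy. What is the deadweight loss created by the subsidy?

Deadweight loss = 12996/17

Pre-subsidy: 434 - 9p = -177 + 8p gives p* = 611/17, q* = 1879/17.
With the rebate, buyers effectively pay pb = ps − 19, where ps is the price sellers receive.
Demand in terms of ps becomes qd = 434 − 9(ps − 19) = 605 - 9ps. Setting this equal to supply: 605 - 9ps = -177 + 8ps, so ps = 46.
Buyers pay pb = 46 − 19 = 27; q' = -177 + 8·46 = 191.
The subsidy expands output by 191 − 1879/17 = 1368/17 past the efficient level; on those units the gap between marginal cost and willingness to pay runs from 0 up to 19.
DWL = ½ × 19 × 1368/17 = 12996/17.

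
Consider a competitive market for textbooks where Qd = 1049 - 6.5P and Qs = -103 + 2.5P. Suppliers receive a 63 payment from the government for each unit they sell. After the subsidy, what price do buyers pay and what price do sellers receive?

Buyers pay 110.5; sellers receive 173.5

Pre-subsidy: 1049 - 6.5P = -103 + 2.5P gives P* = 128, Q* = 217.
With the subsidy, sellers receive Ps = Pb + 63 for each unit, where Pb is the price buyers pay.
Supply in terms of Pb becomes Qs = -103 + 2.5(Pb + 63) = 54.5 + 2.5Pb. Setting this equal to demand: 1049 - 6.5Pb = 54.5 + 2.5Pb, so Pb = 110.5.
Sellers receive Ps = 110.5 + 63 = 173.5; Q' = 1049 − 6.5·110.5 = 330.75.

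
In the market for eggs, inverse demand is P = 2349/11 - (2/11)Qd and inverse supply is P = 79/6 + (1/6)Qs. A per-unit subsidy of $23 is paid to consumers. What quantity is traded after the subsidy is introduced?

Pre-subsidy: 2349/11 - (2/11)Q = 79/6 + (1/6)Q gives Q* = 575 and P* = 109.
With the rebate, buyers effectively pay Pb = Ps − 23, where Ps is the price sellers receive.
On the curves, Pb = 2349/11 - (2/11)Q and Ps = 79/6 + (1/6)Q; the wedge Ps − Pb = 23 gives 79/6 + (1/6)Q − (2349/11 - (2/11)Q) = 23, so Q' = 641.
Then Pb = 2349/11 − (2/11)·641 = 97 and Ps = 79/6 + (1/6)·641 = 120.

Q' = 641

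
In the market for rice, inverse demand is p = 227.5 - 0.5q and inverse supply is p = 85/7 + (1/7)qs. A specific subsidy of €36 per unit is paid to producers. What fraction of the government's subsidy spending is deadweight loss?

Pre-subsidy: 227.5 - 0.5q = 85/7 + (1/7)q gives q* = 335 and p* = 60.
With the subsidy, sellers receive ps = pb + 36 for each unit, where pb is the price buyers pay.
On the curves, pb = 227.5 - 0.5q and ps = 85/7 + (1/7)q; the wedge ps − pb = 36 gives 85/7 + (1/7)q − (227.5 - 0.5q) = 36, so q' = 391.
Then pb = 227.5 − 0.5·391 = 32 and ps = 85/7 + (1/7)·391 = 68.
ΔCS = ½(335 + 391)(60 − 32) = 10164; ΔPS = ½(335 + 391)(68 − 60) = 2904.
Government spending = 36 × 391 = 14076.
DWL = ½ × 36 × (391 − 335) = 1008; fraction = 1008 / 14076 = 28/391.

DWL / government spending = 28/391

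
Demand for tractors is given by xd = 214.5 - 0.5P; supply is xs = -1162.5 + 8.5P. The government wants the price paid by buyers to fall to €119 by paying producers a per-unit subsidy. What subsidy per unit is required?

Required subsidy s = €36 per unit

At a buyer price of 119, quantity demanded is 214.5 − 0.5·119 = 155.
Sellers supply 155 only when they receive Ps with -1162.5 + 8.5·Ps = 155, i.e. Ps = 155.
s = Ps − Pb = 155 − 119 = 36.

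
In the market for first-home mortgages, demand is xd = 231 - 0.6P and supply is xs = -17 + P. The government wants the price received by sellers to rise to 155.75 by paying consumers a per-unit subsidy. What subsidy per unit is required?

At a seller price of 155.75, quantity supplied is -17 + 1·155.75 = 138.75.
Buyers absorb 138.75 only when they pay Pb with 231 − 0.6·Pb = 138.75, i.e. Pb = 153.75.
s = Ps − Pb = 155.75 − 153.75 = 2.

Required subsidy s = 2 per unit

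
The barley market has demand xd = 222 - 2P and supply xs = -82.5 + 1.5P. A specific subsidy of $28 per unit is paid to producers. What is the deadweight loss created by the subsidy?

Pre-subsidy: 222 - 2P = -82.5 + 1.5P gives P* = 87, x* = 48.
With the subsidy, sellers receive Ps = Pb + 28 for each unit, where Pb is the price buyers pay.
Supply in terms of Pb becomes xs = -82.5 + 1.5(Pb + 28) = -40.5 + 1.5Pb. Setting this equal to demand: 222 - 2Pb = -40.5 + 1.5Pb, so Pb = 75.
Sellers receive Ps = 75 + 28 = 103; x' = 222 − 2·75 = 72.
The subsidy expands output by 72 − 48 = 24 past the efficient level; on those units the gap between marginal cost and willingness to pay runs from 0 up to 28.
DWL = ½ × 28 × 24 = 336.

Deadweight loss = $336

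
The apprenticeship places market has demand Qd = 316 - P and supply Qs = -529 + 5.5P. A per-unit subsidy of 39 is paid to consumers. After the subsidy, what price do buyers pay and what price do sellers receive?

Buyers pay 97; sellers receive 136

Pre-subsidy: 316 - P = -529 + 5.5P gives P* = 130, Q* = 186.
With the rebate, buyers effectively pay Pb = Ps − 39, where Ps is the price sellers receive.
Demand in terms of Ps becomes Qd = 316 − 1(Ps − 39) = 355 - Ps. Setting this equal to supply: 355 - Ps = -529 + 5.5Ps, so Ps = 136.
Buyers pay Pb = 136 − 39 = 97; Q' = -529 + 5.5·136 = 219.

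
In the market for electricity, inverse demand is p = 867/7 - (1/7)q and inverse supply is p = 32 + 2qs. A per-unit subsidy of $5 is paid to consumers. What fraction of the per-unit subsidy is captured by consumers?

Consumer share = 1/15

Pre-subsidy: 867/7 - (1/7)q = 32 + 2q gives q* = 643/15 and p* = 1766/15.
With the rebate, buyers effectively pay pb = ps − 5, where ps is the price sellers receive.
On the curves, pb = 867/7 - (1/7)q and ps = 32 + 2q; the wedge ps − pb = 5 gives 32 + 2q − (867/7 - (1/7)q) = 5, so q' = 45.2.
Then pb = 867/7 − (1/7)·45.2 = 117.4 and ps = 32 + 2·45.2 = 122.4.
Buyers' price falls by p* − pb = 1766/15 − 117.4 = 1/3; sellers' price rises by ps − p* = 122.4 − 1766/15 = 14/3.
So consumers capture (1/3)/5 = 1/15 of each unit of subsidy.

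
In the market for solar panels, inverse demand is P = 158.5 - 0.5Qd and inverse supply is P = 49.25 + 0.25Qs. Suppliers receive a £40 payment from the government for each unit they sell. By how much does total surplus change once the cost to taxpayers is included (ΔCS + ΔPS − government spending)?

Pre-subsidy: 158.5 - 0.5Q = 49.25 + 0.25Q gives Q* = 437/3 and P* = 257/3.
With the subsidy, sellers receive Ps = Pb + 40 for each unit, where Pb is the price buyers pay.
On the curves, Pb = 158.5 - 0.5Q and Ps = 49.25 + 0.25Q; the wedge Ps − Pb = 40 gives 49.25 + 0.25Q − (158.5 - 0.5Q) = 40, so Q' = 199.
Then Pb = 158.5 − 0.5·199 = 59 and Ps = 49.25 + 0.25·199 = 99.
ΔCS = ½(437/3 + 199)(257/3 − 59) = 41360/9; ΔPS = ½(437/3 + 199)(99 − 257/3) = 20680/9.
Government spending = 40 × 199 = 7960.
Net change = 41360/9 + 20680/9 − 7960 = -3200/3. The loss equals the DWL triangle ½·40·160/3.

Net change in total surplus = -3200/3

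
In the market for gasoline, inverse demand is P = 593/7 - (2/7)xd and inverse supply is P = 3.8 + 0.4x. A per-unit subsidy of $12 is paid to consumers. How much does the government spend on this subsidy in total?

Government cost = $1626

Pre-subsidy: 593/7 - (2/7)x = 3.8 + 0.4x gives x* = 118 and P* = 51.
With the rebate, buyers effectively pay Pb = Ps − 12, where Ps is the price sellers receive.
On the curves, Pb = 593/7 - (2/7)x and Ps = 3.8 + 0.4x; the wedge Ps − Pb = 12 gives 3.8 + 0.4x − (593/7 - (2/7)x) = 12, so x' = 135.5.
Then Pb = 593/7 − (2/7)·135.5 = 46 and Ps = 3.8 + 0.4·135.5 = 58.
Government outlay = subsidy × quantity = 12 × 135.5 = 1626.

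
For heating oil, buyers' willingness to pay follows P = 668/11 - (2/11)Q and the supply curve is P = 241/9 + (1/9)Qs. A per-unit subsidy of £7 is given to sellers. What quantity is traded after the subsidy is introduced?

Pre-subsidy: 668/11 - (2/11)Q = 241/9 + (1/9)Q gives Q* = 3361/29 and P* = 1150/29.
With the subsidy, sellers receive Ps = Pb + 7 for each unit, where Pb is the price buyers pay.
On the curves, Pb = 668/11 - (2/11)Q and Ps = 241/9 + (1/9)Q; the wedge Ps − Pb = 7 gives 241/9 + (1/9)Q − (668/11 - (2/11)Q) = 7, so Q' = 4054/29.
Then Pb = 668/11 − (2/11)·(4054/29) = 1024/29 and Ps = 241/9 + (1/9)·(4054/29) = 1227/29.

Q' = 4054/29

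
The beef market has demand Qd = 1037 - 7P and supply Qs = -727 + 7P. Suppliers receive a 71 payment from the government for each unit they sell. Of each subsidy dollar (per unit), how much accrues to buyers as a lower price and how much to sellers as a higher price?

Pre-subsidy: 1037 - 7P = -727 + 7P gives P* = 126, Q* = 155.
With the subsidy, sellers receive Ps = Pb + 71 for each unit, where Pb is the price buyers pay.
Supply in terms of Pb becomes Qs = -727 + 7(Pb + 71) = -230 + 7Pb. Setting this equal to demand: 1037 - 7Pb = -230 + 7Pb, so Pb = 90.5.
Sellers receive Ps = 90.5 + 71 = 161.5; Q' = 1037 − 7·90.5 = 403.5.
Buyers' price falls by P* − Pb = 126 − 90.5 = 35.5; sellers' price rises by Ps − P* = 161.5 − 126 = 35.5.

Buyers gain 35.5 per unit; sellers gain 35.5 per unit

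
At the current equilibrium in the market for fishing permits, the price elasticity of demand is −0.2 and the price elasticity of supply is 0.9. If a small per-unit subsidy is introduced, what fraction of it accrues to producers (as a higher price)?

For a small subsidy around the equilibrium, the benefit split depends on the relative slopes, which at a point are proportional to the elasticities.
Buyer share = εs/(εs + |εd|) = 0.9/(0.9 + 0.2) = 9/11; seller share = |εd|/(εs + |εd|) = 2/11.
So producers capture 2/11 of the subsidy.

Producer share = 2/11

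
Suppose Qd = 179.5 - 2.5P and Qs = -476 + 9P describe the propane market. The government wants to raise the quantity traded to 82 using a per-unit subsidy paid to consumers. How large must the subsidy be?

At Q = 82, invert demand for the buyer price: Pb = (179.5 − 82)/2.5 = 39; invert supply for the seller price: Ps = (82 − (-476))/9 = 62.
The subsidy must fill the gap: s = Ps − Pb = 62 − 39 = 23.

Required subsidy s = 23 per unit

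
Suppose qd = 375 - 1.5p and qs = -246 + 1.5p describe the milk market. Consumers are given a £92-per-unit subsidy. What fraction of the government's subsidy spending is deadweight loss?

DWL / government spending = 23/89

Pre-subsidy: 375 - 1.5p = -246 + 1.5p gives p* = 207, q* = 64.5.
With the rebate, buyers effectively pay pb = ps − 92, where ps is the price sellers receive.
Demand in terms of ps becomes qd = 375 − 1.5(ps − 92) = 513 - 1.5ps. Setting this equal to supply: 513 - 1.5ps = -246 + 1.5ps, so ps = 253.
Buyers pay pb = 253 − 92 = 161; q' = -246 + 1.5·253 = 133.5.
ΔCS = ½(64.5 + 133.5)(207 − 161) = 4554; ΔPS = ½(64.5 + 133.5)(253 − 207) = 4554.
Government spending = 92 × 133.5 = 12282.
DWL = ½ × 92 × (133.5 − 64.5) = 3174; fraction = 3174 / 12282 = 23/89.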